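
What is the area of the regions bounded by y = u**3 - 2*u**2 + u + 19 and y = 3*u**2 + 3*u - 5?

443/6

Set the curves equal: u**3 - 2*u**2 + u + 19 = 3*u**2 + 3*u - 5, so u**3 - 5*u**2 - 2*u + 24 = 0, which factors as (u - 4)*(u - 3)*(u + 2) = 0. The curves meet at u = -2, 3, 4.
On [-2, 3], y = u**3 - 2*u**2 + u + 19 is on top; that piece has area ∫[-2,3] (u**3 - 5*u**2 - 2*u + 24) du = 875/12.
On [3, 4], y = 3*u**2 + 3*u - 5 is on top; that piece has area ∫[3,4] (-(u**3 - 5*u**2 - 2*u + 24)) du = 11/12.
Total enclosed area = 875/12 + 11/12 = 443/6.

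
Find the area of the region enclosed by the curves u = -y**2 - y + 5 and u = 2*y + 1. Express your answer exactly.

Both boundary curves give u as a function of y, so integrate with respect to y. Setting them equal: -y**2 - 3*y + 4 = 0, i.e. -(y - 1)*(y + 4) = 0, so they meet at y = -4, 1.
For y in [-4, 1], u = -y**2 - y + 5 is on the right; area = ∫[-4,1] (-y**2 - 3*y + 4) dy = 125/6.

125/6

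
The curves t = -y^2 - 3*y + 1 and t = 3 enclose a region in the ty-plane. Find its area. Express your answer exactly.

1/6

Both boundary curves give t as a function of y, so integrate with respect to y. Setting them equal: -y^2 - 3*y - 2 = 0, i.e. -(y + 1)*(y + 2) = 0, so they meet at y = -2, -1.
For y in [-2, -1], t = -y^2 - 3*y + 1 is on the right; area = ∫[-2,-1] (-y^2 - 3*y - 2) dy = 1/6.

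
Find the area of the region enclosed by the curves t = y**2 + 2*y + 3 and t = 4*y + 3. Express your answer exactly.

Both boundary curves give t as a function of y, so integrate with respect to y. Setting them equal: y**2 - 2*y = 0, i.e. y*(y - 2) = 0, so they meet at y = 0, 2.
For y in [0, 2], t = y**2 + 2*y + 3 is on the left; area = ∫[0,2] (-(y**2 - 2*y)) dy = 4/3.

4/3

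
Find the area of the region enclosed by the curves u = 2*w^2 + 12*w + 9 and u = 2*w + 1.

9

Both boundary curves give u as a function of w, so integrate with respect to w. Setting them equal: 2*w^2 + 10*w + 8 = 0, i.e. 2*(w + 1)*(w + 4) = 0, so they meet at w = -4, -1.
For w in [-4, -1], u = 2*w^2 + 12*w + 9 is on the left; area = ∫[-4,-1] (-(2*w^2 + 10*w + 8)) dw = 9.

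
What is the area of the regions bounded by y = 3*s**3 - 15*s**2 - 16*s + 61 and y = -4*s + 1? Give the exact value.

Set the curves equal: 3*s**3 - 15*s**2 - 16*s + 61 = -4*s + 1, so 3*s**3 - 15*s**2 - 12*s + 60 = 0, which factors as 3*(s - 5)*(s - 2)*(s + 2) = 0. The curves meet at s = -2, 2, 5.
On [-2, 2], y = 3*s**3 - 15*s**2 - 16*s + 61 is on top; that piece has area ∫[-2,2] (3*s**3 - 15*s**2 - 12*s + 60) ds = 160.
On [2, 5], y = -4*s + 1 is on top; that piece has area ∫[2,5] (-(3*s**3 - 15*s**2 - 12*s + 60)) ds = 297/4.
Total enclosed area = 160 + 297/4 = 937/4.

937/4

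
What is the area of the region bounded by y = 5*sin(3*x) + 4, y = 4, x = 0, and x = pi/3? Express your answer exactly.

10/3

On [0, pi/3], (5*sin(3*x) + 4) - (4) = 5*sin(3*x) is ≥ 0 throughout, so the area is a single integral of |5*sin(3*x)|.
∫[0,pi/3] (5*sin(3*x)) dx = 10/3.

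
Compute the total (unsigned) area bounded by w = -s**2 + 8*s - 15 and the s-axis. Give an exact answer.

The curve meets the s-axis where -s**2 + 8*s - 15 = 0, i.e. -(s - 5)*(s - 3) = 0, at s = 3, 5.
On [3, 5] the curve lies above the axis; ∫[3,5] (-s**2 + 8*s - 15) ds = 4/3, giving area 4/3.

4/3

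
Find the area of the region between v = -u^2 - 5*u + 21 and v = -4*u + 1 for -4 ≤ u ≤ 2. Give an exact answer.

102

On [-4, 2], (-u^2 - 5*u + 21) - (-4*u + 1) = -u^2 - u + 20 is ≥ 0 throughout, so the area is a single integral of |-u^2 - u + 20|.
∫[-4,2] (-u^2 - u + 20) du = 102.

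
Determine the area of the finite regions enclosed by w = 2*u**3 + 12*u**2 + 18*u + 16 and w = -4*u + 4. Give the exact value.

1

Set the curves equal: 2*u**3 + 12*u**2 + 18*u + 16 = -4*u + 4, so 2*u**3 + 12*u**2 + 22*u + 12 = 0, which factors as 2*(u + 1)*(u + 2)*(u + 3) = 0. The curves meet at u = -3, -2, -1.
On [-3, -2], w = 2*u**3 + 12*u**2 + 18*u + 16 is on top; that piece has area ∫[-3,-2] (2*u**3 + 12*u**2 + 22*u + 12) du = 1/2.
On [-2, -1], w = -4*u + 4 is on top; that piece has area ∫[-2,-1] (-(2*u**3 + 12*u**2 + 22*u + 12)) du = 1/2.
Total enclosed area = 1/2 + 1/2 = 1.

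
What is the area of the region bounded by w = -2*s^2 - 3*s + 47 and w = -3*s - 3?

Set the curves equal: -2*s^2 - 3*s + 47 = -3*s - 3, so -2*s^2 + 50 = 0, which factors as -2*(s - 5)*(s + 5) = 0. The curves meet at s = -5, 5.
On [-5, 5], w = -2*s^2 - 3*s + 47 is on top; that piece has area ∫[-5,5] (-2*s^2 + 50) ds = 1000/3.

1000/3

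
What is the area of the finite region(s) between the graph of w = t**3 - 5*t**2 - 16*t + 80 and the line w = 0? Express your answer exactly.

5137/12

The curve meets the t-axis where t**3 - 5*t**2 - 16*t + 80 = 0, i.e. (t - 5)*(t - 4)*(t + 4) = 0, at t = -4, 4, 5.
On [-4, 4] the curve lies above the axis; ∫[-4,4] (t**3 - 5*t**2 - 16*t + 80) dt = 1280/3, giving area 1280/3.
On [4, 5] the curve lies below the axis; ∫[4,5] (t**3 - 5*t**2 - 16*t + 80) dt = -17/12, giving area 17/12.
Total area = 1280/3 + 17/12 = 5137/12.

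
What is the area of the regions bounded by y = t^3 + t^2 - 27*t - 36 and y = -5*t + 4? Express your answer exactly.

3901/12

Set the curves equal: t^3 + t^2 - 27*t - 36 = -5*t + 4, so t^3 + t^2 - 22*t - 40 = 0, which factors as (t - 5)*(t + 2)*(t + 4) = 0. The curves meet at t = -4, -2, 5.
On [-4, -2], y = t^3 + t^2 - 27*t - 36 is on top; that piece has area ∫[-4,-2] (t^3 + t^2 - 22*t - 40) dt = 32/3.
On [-2, 5], y = -5*t + 4 is on top; that piece has area ∫[-2,5] (-(t^3 + t^2 - 22*t - 40)) dt = 3773/12.
Total enclosed area = 32/3 + 3773/12 = 3901/12.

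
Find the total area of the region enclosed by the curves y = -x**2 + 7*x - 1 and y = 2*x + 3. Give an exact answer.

Set the curves equal: -x**2 + 7*x - 1 = 2*x + 3, so -x**2 + 5*x - 4 = 0, which factors as -(x - 4)*(x - 1) = 0. The curves meet at x = 1, 4.
On [1, 4], y = -x**2 + 7*x - 1 is on top; that piece has area ∫[1,4] (-x**2 + 5*x - 4) dx = 9/2.

9/2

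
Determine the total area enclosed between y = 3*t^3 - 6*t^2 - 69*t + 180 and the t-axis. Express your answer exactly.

The curve meets the t-axis where 3*t^3 - 6*t^2 - 69*t + 180 = 0, i.e. 3*(t - 4)*(t - 3)*(t + 5) = 0, at t = -5, 3, 4.
On [-5, 3] the curve lies above the axis; ∫[-5,3] (3*t^3 - 6*t^2 - 69*t + 180) dt = 1280, giving area 1280.
On [3, 4] the curve lies below the axis; ∫[3,4] (3*t^3 - 6*t^2 - 69*t + 180) dt = -17/4, giving area 17/4.
Total area = 1280 + 17/4 = 5137/4.

5137/4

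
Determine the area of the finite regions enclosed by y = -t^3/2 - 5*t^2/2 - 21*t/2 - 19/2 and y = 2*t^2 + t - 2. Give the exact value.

4

Set the curves equal: -t^3/2 - 5*t^2/2 - 21*t/2 - 19/2 = 2*t^2 + t - 2, so -t^3/2 - 9*t^2/2 - 23*t/2 - 15/2 = 0, which factors as -(t + 1)*(t + 3)*(t + 5)/2 = 0. The curves meet at t = -5, -3, -1.
On [-5, -3], y = 2*t^2 + t - 2 is on top; that piece has area ∫[-5,-3] (-(-t^3/2 - 9*t^2/2 - 23*t/2 - 15/2)) dt = 2.
On [-3, -1], y = -t^3/2 - 5*t^2/2 - 21*t/2 - 19/2 is on top; that piece has area ∫[-3,-1] (-t^3/2 - 9*t^2/2 - 23*t/2 - 15/2) dt = 2.
Total enclosed area = 2 + 2 = 4.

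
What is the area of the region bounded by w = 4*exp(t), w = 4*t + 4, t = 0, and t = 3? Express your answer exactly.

-34 + 4*exp(3)

On [0, 3], (4*exp(t)) - (4*t + 4) = -4*t + 4*exp(t) - 4 is ≥ 0 throughout, so the area is a single integral of |-4*t + 4*exp(t) - 4|.
∫[0,3] (-4*t + 4*exp(t) - 4) dt = -34 + 4*exp(3).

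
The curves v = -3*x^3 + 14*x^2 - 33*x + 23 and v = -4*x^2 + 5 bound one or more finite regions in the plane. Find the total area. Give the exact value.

Set the curves equal: -3*x^3 + 14*x^2 - 33*x + 23 = -4*x^2 + 5, so -3*x^3 + 18*x^2 - 33*x + 18 = 0, which factors as -3*(x - 3)*(x - 2)*(x - 1) = 0. The curves meet at x = 1, 2, 3.
On [1, 2], v = -4*x^2 + 5 is on top; that piece has area ∫[1,2] (-(-3*x^3 + 18*x^2 - 33*x + 18)) dx = 3/4.
On [2, 3], v = -3*x^3 + 14*x^2 - 33*x + 23 is on top; that piece has area ∫[2,3] (-3*x^3 + 18*x^2 - 33*x + 18) dx = 3/4.
Total enclosed area = 3/4 + 3/4 = 3/2.

3/2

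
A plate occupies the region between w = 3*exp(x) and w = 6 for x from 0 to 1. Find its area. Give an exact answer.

The difference (3*exp(x)) - (6) = 3*exp(x) - 6 changes sign at x = log(2) inside [0, 1], so split the integral there.
∫[0,log(2)] (3*exp(x) - 6) dx = 3 - log(64); the area of that piece is -3 + log(64).
∫[log(2),1] (3*exp(x) - 6) dx = -12 + 6*log(2) + 3*exp(1).
Total area = (-3 + log(64)) + (-12 + 6*log(2) + 3*exp(1)) = -15 + 3*exp(1) + 12*log(2).

-15 + 3*exp(1) + 12*log(2)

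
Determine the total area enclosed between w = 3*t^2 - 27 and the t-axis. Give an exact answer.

108

The curve meets the t-axis where 3*t^2 - 27 = 0, i.e. 3*(t - 3)*(t + 3) = 0, at t = -3, 3.
On [-3, 3] the curve lies below the axis; ∫[-3,3] (3*t^2 - 27) dt = -108, giving area 108.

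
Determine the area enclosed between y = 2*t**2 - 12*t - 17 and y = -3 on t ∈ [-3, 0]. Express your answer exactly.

The difference (2*t**2 - 12*t - 17) - (-3) = 2*t**2 - 12*t - 14 changes sign at t = -1 inside [-3, 0], so split the integral there.
∫[-3,-1] (2*t**2 - 12*t - 14) dt = 112/3.
∫[-1,0] (2*t**2 - 12*t - 14) dt = -22/3; the area of that piece is 22/3.
Total area = 112/3 + 22/3 = 134/3.

134/3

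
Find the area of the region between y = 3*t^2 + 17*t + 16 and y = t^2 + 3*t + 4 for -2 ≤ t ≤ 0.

10

The difference (3*t^2 + 17*t + 16) - (t^2 + 3*t + 4) = 2*t^2 + 14*t + 12 changes sign at t = -1 inside [-2, 0], so split the integral there.
∫[-2,-1] (2*t^2 + 14*t + 12) dt = -13/3; the area of that piece is 13/3.
∫[-1,0] (2*t^2 + 14*t + 12) dt = 17/3.
Total area = 13/3 + 17/3 = 10.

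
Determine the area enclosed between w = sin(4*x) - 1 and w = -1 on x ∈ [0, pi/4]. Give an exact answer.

On [0, pi/4], (sin(4*x) - 1) - (-1) = sin(4*x) is ≥ 0 throughout, so the area is a single integral of |sin(4*x)|.
∫[0,pi/4] (sin(4*x)) dx = 1/2.

1/2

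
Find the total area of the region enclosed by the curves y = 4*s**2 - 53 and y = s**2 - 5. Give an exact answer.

256

Set the curves equal: 4*s**2 - 53 = s**2 - 5, so 3*s**2 - 48 = 0, which factors as 3*(s - 4)*(s + 4) = 0. The curves meet at s = -4, 4.
On [-4, 4], y = s**2 - 5 is on top; that piece has area ∫[-4,4] (-(3*s**2 - 48)) ds = 256.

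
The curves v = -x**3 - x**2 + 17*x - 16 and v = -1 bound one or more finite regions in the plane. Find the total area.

Set the curves equal: -x**3 - x**2 + 17*x - 16 = -1, so -x**3 - x**2 + 17*x - 15 = 0, which factors as -(x - 3)*(x - 1)*(x + 5) = 0. The curves meet at x = -5, 1, 3.
On [-5, 1], v = -1 is on top; that piece has area ∫[-5,1] (-(-x**3 - x**2 + 17*x - 15)) dx = 180.
On [1, 3], v = -x**3 - x**2 + 17*x - 16 is on top; that piece has area ∫[1,3] (-x**3 - x**2 + 17*x - 15) dx = 28/3.
Total enclosed area = 180 + 28/3 = 568/3.

568/3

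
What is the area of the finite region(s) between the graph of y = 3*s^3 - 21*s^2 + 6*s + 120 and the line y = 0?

1741/4

The curve meets the s-axis where 3*s^3 - 21*s^2 + 6*s + 120 = 0, i.e. 3*(s - 5)*(s - 4)*(s + 2) = 0, at s = -2, 4, 5.
On [-2, 4] the curve lies above the axis; ∫[-2,4] (3*s^3 - 21*s^2 + 6*s + 120) ds = 432, giving area 432.
On [4, 5] the curve lies below the axis; ∫[4,5] (3*s^3 - 21*s^2 + 6*s + 120) ds = -13/4, giving area 13/4.
Total area = 432 + 13/4 = 1741/4.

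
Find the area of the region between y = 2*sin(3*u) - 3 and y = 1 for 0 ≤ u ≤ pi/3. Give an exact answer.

On [0, pi/3], (2*sin(3*u) - 3) - (1) = 2*sin(3*u) - 4 is ≤ 0 throughout, so the area is a single integral of |2*sin(3*u) - 4|.
∫[0,pi/3] (2*sin(3*u) - 4) du = 4/3 - 4*pi/3; the area of that piece is -4/3 + 4*pi/3.

-4/3 + 4*pi/3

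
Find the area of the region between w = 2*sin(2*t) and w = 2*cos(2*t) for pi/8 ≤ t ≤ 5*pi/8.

On [pi/8, 5*pi/8], (2*sin(2*t)) - (2*cos(2*t)) = 2*sin(2*t) - 2*cos(2*t) is ≥ 0 throughout, so the area is a single integral of |2*sin(2*t) - 2*cos(2*t)|.
∫[pi/8,5*pi/8] (2*sin(2*t) - 2*cos(2*t)) dt = 2*sqrt(2).

2*sqrt(2)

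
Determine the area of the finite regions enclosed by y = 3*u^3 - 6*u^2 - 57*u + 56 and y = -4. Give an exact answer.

2521/4

Set the curves equal: 3*u^3 - 6*u^2 - 57*u + 56 = -4, so 3*u^3 - 6*u^2 - 57*u + 60 = 0, which factors as 3*(u - 5)*(u - 1)*(u + 4) = 0. The curves meet at u = -4, 1, 5.
On [-4, 1], y = 3*u^3 - 6*u^2 - 57*u + 56 is on top; that piece has area ∫[-4,1] (3*u^3 - 6*u^2 - 57*u + 60) du = 1625/4.
On [1, 5], y = -4 is on top; that piece has area ∫[1,5] (-(3*u^3 - 6*u^2 - 57*u + 60)) du = 224.
Total enclosed area = 1625/4 + 224 = 2521/4.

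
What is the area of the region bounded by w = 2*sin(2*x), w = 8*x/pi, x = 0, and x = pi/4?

On [0, pi/4], (2*sin(2*x)) - (8*x/pi) = -8*x/pi + 2*sin(2*x) is ≥ 0 throughout, so the area is a single integral of |-8*x/pi + 2*sin(2*x)|.
∫[0,pi/4] (-8*x/pi + 2*sin(2*x)) dx = 1 - pi/4.

1 - pi/4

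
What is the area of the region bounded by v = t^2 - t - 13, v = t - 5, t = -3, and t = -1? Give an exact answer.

The difference (t^2 - t - 13) - (t - 5) = t^2 - 2*t - 8 changes sign at t = -2 inside [-3, -1], so split the integral there.
∫[-3,-2] (t^2 - 2*t - 8) dt = 10/3.
∫[-2,-1] (t^2 - 2*t - 8) dt = -8/3; the area of that piece is 8/3.
Total area = 10/3 + 8/3 = 6.

6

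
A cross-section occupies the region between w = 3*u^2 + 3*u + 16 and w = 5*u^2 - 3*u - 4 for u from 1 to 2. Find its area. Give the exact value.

73/3

On [1, 2], (3*u^2 + 3*u + 16) - (5*u^2 - 3*u - 4) = -2*u^2 + 6*u + 20 is ≥ 0 throughout, so the area is a single integral of |-2*u^2 + 6*u + 20|.
∫[1,2] (-2*u^2 + 6*u + 20) du = 73/3.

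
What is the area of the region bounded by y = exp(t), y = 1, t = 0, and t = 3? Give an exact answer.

On [0, 3], (exp(t)) - (1) = exp(t) - 1 is ≥ 0 throughout, so the area is a single integral of |exp(t) - 1|.
∫[0,3] (exp(t) - 1) dt = -4 + exp(3).

-4 + exp(3)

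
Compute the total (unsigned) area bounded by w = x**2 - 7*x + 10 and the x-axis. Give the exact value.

The curve meets the x-axis where x**2 - 7*x + 10 = 0, i.e. (x - 5)*(x - 2) = 0, at x = 2, 5.
On [2, 5] the curve lies below the axis; ∫[2,5] (x**2 - 7*x + 10) dx = -9/2, giving area 9/2.

9/2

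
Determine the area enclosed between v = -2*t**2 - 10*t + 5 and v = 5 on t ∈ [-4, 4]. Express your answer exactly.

160

The difference (-2*t**2 - 10*t + 5) - (5) = -2*t**2 - 10*t changes sign at t = 0 inside [-4, 4], so split the integral there.
∫[-4,0] (-2*t**2 - 10*t) dt = 112/3.
∫[0,4] (-2*t**2 - 10*t) dt = -368/3; the area of that piece is 368/3.
Total area = 112/3 + 368/3 = 160.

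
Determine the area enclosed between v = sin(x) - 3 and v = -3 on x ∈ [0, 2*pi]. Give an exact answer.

4

The difference (sin(x) - 3) - (-3) = sin(x) changes sign at x = pi inside [0, 2*pi], so split the integral there.
∫[0,pi] (sin(x)) dx = 2.
∫[pi,2*pi] (sin(x)) dx = -2; the area of that piece is 2.
Total area = 2 + 2 = 4.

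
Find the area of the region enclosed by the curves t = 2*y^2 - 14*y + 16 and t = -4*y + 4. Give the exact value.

1/3

Both boundary curves give t as a function of y, so integrate with respect to y. Setting them equal: 2*y^2 - 10*y + 12 = 0, i.e. 2*(y - 3)*(y - 2) = 0, so they meet at y = 2, 3.
For y in [2, 3], t = 2*y^2 - 14*y + 16 is on the left; area = ∫[2,3] (-(2*y^2 - 10*y + 12)) dy = 1/3.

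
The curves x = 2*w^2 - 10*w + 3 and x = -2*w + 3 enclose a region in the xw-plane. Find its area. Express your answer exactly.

64/3

Both boundary curves give x as a function of w, so integrate with respect to w. Setting them equal: 2*w^2 - 8*w = 0, i.e. 2*w*(w - 4) = 0, so they meet at w = 0, 4.
For w in [0, 4], x = 2*w^2 - 10*w + 3 is on the left; area = ∫[0,4] (-(2*w^2 - 8*w)) dw = 64/3.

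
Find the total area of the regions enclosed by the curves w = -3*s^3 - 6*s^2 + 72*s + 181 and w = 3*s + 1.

Set the curves equal: -3*s^3 - 6*s^2 + 72*s + 181 = 3*s + 1, so -3*s^3 - 6*s^2 + 69*s + 180 = 0, which factors as -3*(s - 5)*(s + 3)*(s + 4) = 0. The curves meet at s = -4, -3, 5.
On [-4, -3], w = 3*s + 1 is on top; that piece has area ∫[-4,-3] (-(-3*s^3 - 6*s^2 + 69*s + 180)) ds = 17/4.
On [-3, 5], w = -3*s^3 - 6*s^2 + 72*s + 181 is on top; that piece has area ∫[-3,5] (-3*s^3 - 6*s^2 + 69*s + 180) ds = 1280.
Total enclosed area = 17/4 + 1280 = 5137/4.

5137/4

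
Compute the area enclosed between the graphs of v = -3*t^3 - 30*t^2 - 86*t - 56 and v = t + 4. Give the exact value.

71/2

Set the curves equal: -3*t^3 - 30*t^2 - 86*t - 56 = t + 4, so -3*t^3 - 30*t^2 - 87*t - 60 = 0, which factors as -3*(t + 1)*(t + 4)*(t + 5) = 0. The curves meet at t = -5, -4, -1.
On [-5, -4], v = t + 4 is on top; that piece has area ∫[-5,-4] (-(-3*t^3 - 30*t^2 - 87*t - 60)) dt = 7/4.
On [-4, -1], v = -3*t^3 - 30*t^2 - 86*t - 56 is on top; that piece has area ∫[-4,-1] (-3*t^3 - 30*t^2 - 87*t - 60) dt = 135/4.
Total enclosed area = 7/4 + 135/4 = 71/2.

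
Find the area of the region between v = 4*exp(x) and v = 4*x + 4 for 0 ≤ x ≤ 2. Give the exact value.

-20 + 4*exp(2)

On [0, 2], (4*exp(x)) - (4*x + 4) = -4*x + 4*exp(x) - 4 is ≥ 0 throughout, so the area is a single integral of |-4*x + 4*exp(x) - 4|.
∫[0,2] (-4*x + 4*exp(x) - 4) dx = -20 + 4*exp(2).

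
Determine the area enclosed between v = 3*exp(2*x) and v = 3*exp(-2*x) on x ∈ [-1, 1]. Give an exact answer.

-6 + 3*exp(-2) + 3*exp(2)

The difference (3*exp(2*x)) - (3*exp(-2*x)) = 3*exp(2*x) - 3*exp(-2*x) changes sign at x = 0 inside [-1, 1], so split the integral there.
∫[-1,0] (3*exp(2*x) - 3*exp(-2*x)) dx = -3*exp(2)/2 - 3*exp(-2)/2 + 3; the area of that piece is -3 + 3*exp(-2)/2 + 3*exp(2)/2.
∫[0,1] (3*exp(2*x) - 3*exp(-2*x)) dx = -3 + 3*exp(-2)/2 + 3*exp(2)/2.
Total area = (-3 + 3*exp(-2)/2 + 3*exp(2)/2) + (-3 + 3*exp(-2)/2 + 3*exp(2)/2) = -6 + 3*exp(-2) + 3*exp(2).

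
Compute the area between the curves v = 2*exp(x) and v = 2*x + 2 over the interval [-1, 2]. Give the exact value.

On [-1, 2], (2*exp(x)) - (2*x + 2) = -2*x + 2*exp(x) - 2 is ≥ 0 throughout, so the area is a single integral of |-2*x + 2*exp(x) - 2|.
∫[-1,2] (-2*x + 2*exp(x) - 2) dx = -9 - 2*exp(-1) + 2*exp(2).

-9 - 2*exp(-1) + 2*exp(2)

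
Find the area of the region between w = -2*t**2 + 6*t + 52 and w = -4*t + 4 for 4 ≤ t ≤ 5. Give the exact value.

157/3

On [4, 5], (-2*t**2 + 6*t + 52) - (-4*t + 4) = -2*t**2 + 10*t + 48 is ≥ 0 throughout, so the area is a single integral of |-2*t**2 + 10*t + 48|.
∫[4,5] (-2*t**2 + 10*t + 48) dt = 157/3.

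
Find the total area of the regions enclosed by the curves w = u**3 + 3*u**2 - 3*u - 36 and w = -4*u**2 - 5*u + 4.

Set the curves equal: u**3 + 3*u**2 - 3*u - 36 = -4*u**2 - 5*u + 4, so u**3 + 7*u**2 + 2*u - 40 = 0, which factors as (u - 2)*(u + 4)*(u + 5) = 0. The curves meet at u = -5, -4, 2.
On [-5, -4], w = u**3 + 3*u**2 - 3*u - 36 is on top; that piece has area ∫[-5,-4] (u**3 + 7*u**2 + 2*u - 40) du = 13/12.
On [-4, 2], w = -4*u**2 - 5*u + 4 is on top; that piece has area ∫[-4,2] (-(u**3 + 7*u**2 + 2*u - 40)) du = 144.
Total enclosed area = 13/12 + 144 = 1741/12.

1741/12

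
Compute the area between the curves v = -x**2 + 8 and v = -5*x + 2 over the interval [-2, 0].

7

The difference (-x**2 + 8) - (-5*x + 2) = -x**2 + 5*x + 6 changes sign at x = -1 inside [-2, 0], so split the integral there.
∫[-2,-1] (-x**2 + 5*x + 6) dx = -23/6; the area of that piece is 23/6.
∫[-1,0] (-x**2 + 5*x + 6) dx = 19/6.
Total area = 23/6 + 19/6 = 7.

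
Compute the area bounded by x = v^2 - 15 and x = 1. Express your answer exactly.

Both boundary curves give x as a function of v, so integrate with respect to v. Setting them equal: v^2 - 16 = 0, i.e. (v - 4)*(v + 4) = 0, so they meet at v = -4, 4.
For v in [-4, 4], x = v^2 - 15 is on the left; area = ∫[-4,4] (-(v^2 - 16)) dv = 256/3.

256/3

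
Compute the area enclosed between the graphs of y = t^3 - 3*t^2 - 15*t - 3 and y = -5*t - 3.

Set the curves equal: t^3 - 3*t^2 - 15*t - 3 = -5*t - 3, so t^3 - 3*t^2 - 10*t = 0, which factors as t*(t - 5)*(t + 2) = 0. The curves meet at t = -2, 0, 5.
On [-2, 0], y = t^3 - 3*t^2 - 15*t - 3 is on top; that piece has area ∫[-2,0] (t^3 - 3*t^2 - 10*t) dt = 8.
On [0, 5], y = -5*t - 3 is on top; that piece has area ∫[0,5] (-(t^3 - 3*t^2 - 10*t)) dt = 375/4.
Total enclosed area = 8 + 375/4 = 407/4.

407/4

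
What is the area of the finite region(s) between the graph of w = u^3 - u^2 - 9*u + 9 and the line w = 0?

148/3

The curve meets the u-axis where u^3 - u^2 - 9*u + 9 = 0, i.e. (u - 3)*(u - 1)*(u + 3) = 0, at u = -3, 1, 3.
On [-3, 1] the curve lies above the axis; ∫[-3,1] (u^3 - u^2 - 9*u + 9) du = 128/3, giving area 128/3.
On [1, 3] the curve lies below the axis; ∫[1,3] (u^3 - u^2 - 9*u + 9) du = -20/3, giving area 20/3.
Total area = 128/3 + 20/3 = 148/3.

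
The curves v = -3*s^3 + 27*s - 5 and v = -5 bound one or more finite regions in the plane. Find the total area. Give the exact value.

Set the curves equal: -3*s^3 + 27*s - 5 = -5, so -3*s^3 + 27*s = 0, which factors as -3*s*(s - 3)*(s + 3) = 0. The curves meet at s = -3, 0, 3.
On [-3, 0], v = -5 is on top; that piece has area ∫[-3,0] (-(-3*s^3 + 27*s)) ds = 243/4.
On [0, 3], v = -3*s^3 + 27*s - 5 is on top; that piece has area ∫[0,3] (-3*s^3 + 27*s) ds = 243/4.
Total enclosed area = 243/4 + 243/4 = 243/2.

243/2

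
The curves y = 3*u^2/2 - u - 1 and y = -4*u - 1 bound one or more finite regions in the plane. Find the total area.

Set the curves equal: 3*u^2/2 - u - 1 = -4*u - 1, so 3*u^2/2 + 3*u = 0, which factors as 3*u*(u + 2)/2 = 0. The curves meet at u = -2, 0.
On [-2, 0], y = -4*u - 1 is on top; that piece has area ∫[-2,0] (-(3*u^2/2 + 3*u)) du = 2.

2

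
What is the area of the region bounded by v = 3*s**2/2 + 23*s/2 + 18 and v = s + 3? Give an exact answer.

Set the curves equal: 3*s**2/2 + 23*s/2 + 18 = s + 3, so 3*s**2/2 + 21*s/2 + 15 = 0, which factors as 3*(s + 2)*(s + 5)/2 = 0. The curves meet at s = -5, -2.
On [-5, -2], v = s + 3 is on top; that piece has area ∫[-5,-2] (-(3*s**2/2 + 21*s/2 + 15)) ds = 27/4.

27/4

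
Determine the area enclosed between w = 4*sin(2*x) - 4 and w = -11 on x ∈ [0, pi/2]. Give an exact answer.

On [0, pi/2], (4*sin(2*x) - 4) - (-11) = 4*sin(2*x) + 7 is ≥ 0 throughout, so the area is a single integral of |4*sin(2*x) + 7|.
∫[0,pi/2] (4*sin(2*x) + 7) dx = 4 + 7*pi/2.

4 + 7*pi/2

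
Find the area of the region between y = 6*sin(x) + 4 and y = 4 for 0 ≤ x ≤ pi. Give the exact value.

On [0, pi], (6*sin(x) + 4) - (4) = 6*sin(x) is ≥ 0 throughout, so the area is a single integral of |6*sin(x)|.
∫[0,pi] (6*sin(x)) dx = 12.

12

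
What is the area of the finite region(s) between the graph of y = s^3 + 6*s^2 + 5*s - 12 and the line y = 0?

The curve meets the s-axis where s^3 + 6*s^2 + 5*s - 12 = 0, i.e. (s - 1)*(s + 3)*(s + 4) = 0, at s = -4, -3, 1.
On [-4, -3] the curve lies above the axis; ∫[-4,-3] (s^3 + 6*s^2 + 5*s - 12) ds = 3/4, giving area 3/4.
On [-3, 1] the curve lies below the axis; ∫[-3,1] (s^3 + 6*s^2 + 5*s - 12) ds = -32, giving area 32.
Total area = 3/4 + 32 = 131/4.

131/4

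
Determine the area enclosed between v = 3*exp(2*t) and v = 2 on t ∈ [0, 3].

On [0, 3], (3*exp(2*t)) - (2) = 3*exp(2*t) - 2 is ≥ 0 throughout, so the area is a single integral of |3*exp(2*t) - 2|.
∫[0,3] (3*exp(2*t) - 2) dt = -15/2 + 3*exp(6)/2.

-15/2 + 3*exp(6)/2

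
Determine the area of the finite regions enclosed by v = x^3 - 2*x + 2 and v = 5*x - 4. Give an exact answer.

Set the curves equal: x^3 - 2*x + 2 = 5*x - 4, so x^3 - 7*x + 6 = 0, which factors as (x - 2)*(x - 1)*(x + 3) = 0. The curves meet at x = -3, 1, 2.
On [-3, 1], v = x^3 - 2*x + 2 is on top; that piece has area ∫[-3,1] (x^3 - 7*x + 6) dx = 32.
On [1, 2], v = 5*x - 4 is on top; that piece has area ∫[1,2] (-(x^3 - 7*x + 6)) dx = 3/4.
Total enclosed area = 32 + 3/4 = 131/4.

131/4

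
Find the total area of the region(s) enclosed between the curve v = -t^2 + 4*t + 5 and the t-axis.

The curve meets the t-axis where -t^2 + 4*t + 5 = 0, i.e. -(t - 5)*(t + 1) = 0, at t = -1, 5.
On [-1, 5] the curve lies above the axis; ∫[-1,5] (-t^2 + 4*t + 5) dt = 36, giving area 36.

36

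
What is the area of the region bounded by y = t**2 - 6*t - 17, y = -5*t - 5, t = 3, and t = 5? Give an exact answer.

The difference (t**2 - 6*t - 17) - (-5*t - 5) = t**2 - t - 12 changes sign at t = 4 inside [3, 5], so split the integral there.
∫[3,4] (t**2 - t - 12) dt = -19/6; the area of that piece is 19/6.
∫[4,5] (t**2 - t - 12) dt = 23/6.
Total area = 19/6 + 23/6 = 7.

7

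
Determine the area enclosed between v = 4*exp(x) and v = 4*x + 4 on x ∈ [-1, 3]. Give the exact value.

On [-1, 3], (4*exp(x)) - (4*x + 4) = -4*x + 4*exp(x) - 4 is ≥ 0 throughout, so the area is a single integral of |-4*x + 4*exp(x) - 4|.
∫[-1,3] (-4*x + 4*exp(x) - 4) dx = -32 - 4*exp(-1) + 4*exp(3).

-32 - 4*exp(-1) + 4*exp(3)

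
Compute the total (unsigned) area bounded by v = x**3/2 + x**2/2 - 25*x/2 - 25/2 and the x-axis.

506/3

The curve meets the x-axis where x**3/2 + x**2/2 - 25*x/2 - 25/2 = 0, i.e. (x - 5)*(x + 1)*(x + 5)/2 = 0, at x = -5, -1, 5.
On [-5, -1] the curve lies above the axis; ∫[-5,-1] (x**3/2 + x**2/2 - 25*x/2 - 25/2) dx = 128/3, giving area 128/3.
On [-1, 5] the curve lies below the axis; ∫[-1,5] (x**3/2 + x**2/2 - 25*x/2 - 25/2) dx = -126, giving area 126.
Total area = 128/3 + 126 = 506/3.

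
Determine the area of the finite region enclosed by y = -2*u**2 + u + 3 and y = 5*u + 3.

Set the curves equal: -2*u**2 + u + 3 = 5*u + 3, so -2*u**2 - 4*u = 0, which factors as -2*u*(u + 2) = 0. The curves meet at u = -2, 0.
On [-2, 0], y = -2*u**2 + u + 3 is on top; that piece has area ∫[-2,0] (-2*u**2 - 4*u) du = 8/3.

8/3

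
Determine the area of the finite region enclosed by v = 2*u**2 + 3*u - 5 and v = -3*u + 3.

125/3

Set the curves equal: 2*u**2 + 3*u - 5 = -3*u + 3, so 2*u**2 + 6*u - 8 = 0, which factors as 2*(u - 1)*(u + 4) = 0. The curves meet at u = -4, 1.
On [-4, 1], v = -3*u + 3 is on top; that piece has area ∫[-4,1] (-(2*u**2 + 6*u - 8)) du = 125/3.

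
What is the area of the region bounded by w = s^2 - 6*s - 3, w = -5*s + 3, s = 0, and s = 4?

49/3

The difference (s^2 - 6*s - 3) - (-5*s + 3) = s^2 - s - 6 changes sign at s = 3 inside [0, 4], so split the integral there.
∫[0,3] (s^2 - s - 6) ds = -27/2; the area of that piece is 27/2.
∫[3,4] (s^2 - s - 6) ds = 17/6.
Total area = 27/2 + 17/6 = 49/3.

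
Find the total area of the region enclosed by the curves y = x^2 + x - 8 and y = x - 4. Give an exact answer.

Set the curves equal: x^2 + x - 8 = x - 4, so x^2 - 4 = 0, which factors as (x - 2)*(x + 2) = 0. The curves meet at x = -2, 2.
On [-2, 2], y = x - 4 is on top; that piece has area ∫[-2,2] (-(x^2 - 4)) dx = 32/3.

32/3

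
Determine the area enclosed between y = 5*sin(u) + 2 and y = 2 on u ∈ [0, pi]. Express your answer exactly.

10

On [0, pi], (5*sin(u) + 2) - (2) = 5*sin(u) is ≥ 0 throughout, so the area is a single integral of |5*sin(u)|.
∫[0,pi] (5*sin(u)) du = 10.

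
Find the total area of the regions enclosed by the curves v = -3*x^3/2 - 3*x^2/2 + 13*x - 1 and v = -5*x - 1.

Set the curves equal: -3*x^3/2 - 3*x^2/2 + 13*x - 1 = -5*x - 1, so -3*x^3/2 - 3*x^2/2 + 18*x = 0, which factors as -3*x*(x - 3)*(x + 4)/2 = 0. The curves meet at x = -4, 0, 3.
On [-4, 0], v = -5*x - 1 is on top; that piece has area ∫[-4,0] (-(-3*x^3/2 - 3*x^2/2 + 18*x)) dx = 80.
On [0, 3], v = -3*x^3/2 - 3*x^2/2 + 13*x - 1 is on top; that piece has area ∫[0,3] (-3*x^3/2 - 3*x^2/2 + 18*x) dx = 297/8.
Total enclosed area = 80 + 297/8 = 937/8.

937/8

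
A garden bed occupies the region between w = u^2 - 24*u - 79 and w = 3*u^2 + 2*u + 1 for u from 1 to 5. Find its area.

2144/3

On [1, 5], (u^2 - 24*u - 79) - (3*u^2 + 2*u + 1) = -2*u^2 - 26*u - 80 is ≤ 0 throughout, so the area is a single integral of |-2*u^2 - 26*u - 80|.
∫[1,5] (-2*u^2 - 26*u - 80) du = -2144/3; the area of that piece is 2144/3.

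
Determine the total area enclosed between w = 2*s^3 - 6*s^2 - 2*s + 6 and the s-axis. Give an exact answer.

16

The curve meets the s-axis where 2*s^3 - 6*s^2 - 2*s + 6 = 0, i.e. 2*(s - 3)*(s - 1)*(s + 1) = 0, at s = -1, 1, 3.
On [-1, 1] the curve lies above the axis; ∫[-1,1] (2*s^3 - 6*s^2 - 2*s + 6) ds = 8, giving area 8.
On [1, 3] the curve lies below the axis; ∫[1,3] (2*s^3 - 6*s^2 - 2*s + 6) ds = -8, giving area 8.
Total area = 8 + 8 = 16.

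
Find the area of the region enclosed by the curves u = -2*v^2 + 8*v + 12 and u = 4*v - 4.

Both boundary curves give u as a function of v, so integrate with respect to v. Setting them equal: -2*v^2 + 4*v + 16 = 0, i.e. -2*(v - 4)*(v + 2) = 0, so they meet at v = -2, 4.
For v in [-2, 4], u = -2*v^2 + 8*v + 12 is on the right; area = ∫[-2,4] (-2*v^2 + 4*v + 16) dv = 72.

72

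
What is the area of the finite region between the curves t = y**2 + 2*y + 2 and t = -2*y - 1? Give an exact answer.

4/3

Both boundary curves give t as a function of y, so integrate with respect to y. Setting them equal: y**2 + 4*y + 3 = 0, i.e. (y + 1)*(y + 3) = 0, so they meet at y = -3, -1.
For y in [-3, -1], t = y**2 + 2*y + 2 is on the left; area = ∫[-3,-1] (-(y**2 + 4*y + 3)) dy = 4/3.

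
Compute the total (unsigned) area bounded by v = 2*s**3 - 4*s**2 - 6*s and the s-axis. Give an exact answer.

71/3

The curve meets the s-axis where 2*s**3 - 4*s**2 - 6*s = 0, i.e. 2*s*(s - 3)*(s + 1) = 0, at s = -1, 0, 3.
On [-1, 0] the curve lies above the axis; ∫[-1,0] (2*s**3 - 4*s**2 - 6*s) ds = 7/6, giving area 7/6.
On [0, 3] the curve lies below the axis; ∫[0,3] (2*s**3 - 4*s**2 - 6*s) ds = -45/2, giving area 45/2.
Total area = 7/6 + 45/2 = 71/3.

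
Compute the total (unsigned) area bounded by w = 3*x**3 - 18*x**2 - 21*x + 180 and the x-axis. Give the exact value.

The curve meets the x-axis where 3*x**3 - 18*x**2 - 21*x + 180 = 0, i.e. 3*(x - 5)*(x - 4)*(x + 3) = 0, at x = -3, 4, 5.
On [-3, 4] the curve lies above the axis; ∫[-3,4] (3*x**3 - 18*x**2 - 21*x + 180) dx = 3087/4, giving area 3087/4.
On [4, 5] the curve lies below the axis; ∫[4,5] (3*x**3 - 18*x**2 - 21*x + 180) dx = -15/4, giving area 15/4.
Total area = 3087/4 + 15/4 = 1551/2.

1551/2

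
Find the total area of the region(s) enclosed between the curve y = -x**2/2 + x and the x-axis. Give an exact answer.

The curve meets the x-axis where -x**2/2 + x = 0, i.e. -x*(x - 2)/2 = 0, at x = 0, 2.
On [0, 2] the curve lies above the axis; ∫[0,2] (-x**2/2 + x) dx = 2/3, giving area 2/3.

2/3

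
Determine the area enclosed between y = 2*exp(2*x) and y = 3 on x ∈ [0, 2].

-8 - 7*log(2)/2 + log(6)/2 + 5*log(3)/2 + exp(4)

The difference (2*exp(2*x)) - (3) = 2*exp(2*x) - 3 changes sign at x = -log(2)/2 + log(3)/2 inside [0, 2], so split the integral there.
∫[0,-log(2)/2 + log(3)/2] (2*exp(2*x) - 3) dx = log(2*sqrt(6)/9) + 1/2; the area of that piece is -1/2 + log(3*sqrt(6)/4).
∫[-log(2)/2 + log(3)/2,2] (2*exp(2*x) - 3) dx = -15/2 - 3*log(2)/2 + 3*log(3)/2 + exp(4).
Total area = (-1/2 + log(3*sqrt(6)/4)) + (-15/2 - 3*log(2)/2 + 3*log(3)/2 + exp(4)) = -8 - 7*log(2)/2 + log(6)/2 + 5*log(3)/2 + exp(4).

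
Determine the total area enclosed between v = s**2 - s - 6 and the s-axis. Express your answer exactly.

125/6

The curve meets the s-axis where s**2 - s - 6 = 0, i.e. (s - 3)*(s + 2) = 0, at s = -2, 3.
On [-2, 3] the curve lies below the axis; ∫[-2,3] (s**2 - s - 6) ds = -125/6, giving area 125/6.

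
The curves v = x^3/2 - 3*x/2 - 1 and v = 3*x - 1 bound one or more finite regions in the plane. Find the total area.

81/4

Set the curves equal: x^3/2 - 3*x/2 - 1 = 3*x - 1, so x^3/2 - 9*x/2 = 0, which factors as x*(x - 3)*(x + 3)/2 = 0. The curves meet at x = -3, 0, 3.
On [-3, 0], v = x^3/2 - 3*x/2 - 1 is on top; that piece has area ∫[-3,0] (x^3/2 - 9*x/2) dx = 81/8.
On [0, 3], v = 3*x - 1 is on top; that piece has area ∫[0,3] (-(x^3/2 - 9*x/2)) dx = 81/8.
Total enclosed area = 81/8 + 81/8 = 81/4.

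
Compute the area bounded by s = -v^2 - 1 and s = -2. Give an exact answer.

Both boundary curves give s as a function of v, so integrate with respect to v. Setting them equal: -v^2 + 1 = 0, i.e. -(v - 1)*(v + 1) = 0, so they meet at v = -1, 1.
For v in [-1, 1], s = -v^2 - 1 is on the right; area = ∫[-1,1] (-v^2 + 1) dv = 4/3.

4/3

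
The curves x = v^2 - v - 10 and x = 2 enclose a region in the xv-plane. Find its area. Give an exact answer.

Both boundary curves give x as a function of v, so integrate with respect to v. Setting them equal: v^2 - v - 12 = 0, i.e. (v - 4)*(v + 3) = 0, so they meet at v = -3, 4.
For v in [-3, 4], x = v^2 - v - 10 is on the left; area = ∫[-3,4] (-(v^2 - v - 12)) dv = 343/6.

343/6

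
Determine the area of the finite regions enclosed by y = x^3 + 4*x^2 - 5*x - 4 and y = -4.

Set the curves equal: x^3 + 4*x^2 - 5*x - 4 = -4, so x^3 + 4*x^2 - 5*x = 0, which factors as x*(x - 1)*(x + 5) = 0. The curves meet at x = -5, 0, 1.
On [-5, 0], y = x^3 + 4*x^2 - 5*x - 4 is on top; that piece has area ∫[-5,0] (x^3 + 4*x^2 - 5*x) dx = 875/12.
On [0, 1], y = -4 is on top; that piece has area ∫[0,1] (-(x^3 + 4*x^2 - 5*x)) dx = 11/12.
Total enclosed area = 875/12 + 11/12 = 443/6.

443/6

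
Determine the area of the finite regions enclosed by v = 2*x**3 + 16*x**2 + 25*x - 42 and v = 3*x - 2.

443/3

Set the curves equal: 2*x**3 + 16*x**2 + 25*x - 42 = 3*x - 2, so 2*x**3 + 16*x**2 + 22*x - 40 = 0, which factors as 2*(x - 1)*(x + 4)*(x + 5) = 0. The curves meet at x = -5, -4, 1.
On [-5, -4], v = 2*x**3 + 16*x**2 + 25*x - 42 is on top; that piece has area ∫[-5,-4] (2*x**3 + 16*x**2 + 22*x - 40) dx = 11/6.
On [-4, 1], v = 3*x - 2 is on top; that piece has area ∫[-4,1] (-(2*x**3 + 16*x**2 + 22*x - 40)) dx = 875/6.
Total enclosed area = 11/6 + 875/6 = 443/3.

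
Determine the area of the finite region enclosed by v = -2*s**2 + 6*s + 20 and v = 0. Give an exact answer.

Set the curves equal: -2*s**2 + 6*s + 20 = 0, so -2*s**2 + 6*s + 20 = 0, which factors as -2*(s - 5)*(s + 2) = 0. The curves meet at s = -2, 5.
On [-2, 5], v = -2*s**2 + 6*s + 20 is on top; that piece has area ∫[-2,5] (-2*s**2 + 6*s + 20) ds = 343/3.

343/3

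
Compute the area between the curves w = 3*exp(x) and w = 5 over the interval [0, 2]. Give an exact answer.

The difference (3*exp(x)) - (5) = 3*exp(x) - 5 changes sign at x = log(5/3) inside [0, 2], so split the integral there.
∫[0,log(5/3)] (3*exp(x) - 5) dx = log(243/3125) + 2; the area of that piece is -2 + log(3125/243).
∫[log(5/3),2] (3*exp(x) - 5) dx = -15 - 5*log(3) + 5*log(5) + 3*exp(2).
Total area = (-2 + log(3125/243)) + (-15 - 5*log(3) + 5*log(5) + 3*exp(2)) = -17 - 10*log(3) + 10*log(5) + 3*exp(2).

-17 - 10*log(3) + 10*log(5) + 3*exp(2)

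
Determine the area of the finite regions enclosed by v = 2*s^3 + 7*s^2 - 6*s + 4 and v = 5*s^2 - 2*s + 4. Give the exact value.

Set the curves equal: 2*s^3 + 7*s^2 - 6*s + 4 = 5*s^2 - 2*s + 4, so 2*s^3 + 2*s^2 - 4*s = 0, which factors as 2*s*(s - 1)*(s + 2) = 0. The curves meet at s = -2, 0, 1.
On [-2, 0], v = 2*s^3 + 7*s^2 - 6*s + 4 is on top; that piece has area ∫[-2,0] (2*s^3 + 2*s^2 - 4*s) ds = 16/3.
On [0, 1], v = 5*s^2 - 2*s + 4 is on top; that piece has area ∫[0,1] (-(2*s^3 + 2*s^2 - 4*s)) ds = 5/6.
Total enclosed area = 16/3 + 5/6 = 37/6.

37/6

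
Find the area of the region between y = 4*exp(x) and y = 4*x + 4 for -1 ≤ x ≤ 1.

On [-1, 1], (4*exp(x)) - (4*x + 4) = -4*x + 4*exp(x) - 4 is ≥ 0 throughout, so the area is a single integral of |-4*x + 4*exp(x) - 4|.
∫[-1,1] (-4*x + 4*exp(x) - 4) dx = -8 - 4*exp(-1) + 4*exp(1).

-8 - 4*exp(-1) + 4*exp(1)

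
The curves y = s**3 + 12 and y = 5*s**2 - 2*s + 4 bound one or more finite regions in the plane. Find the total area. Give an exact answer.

253/12

Set the curves equal: s**3 + 12 = 5*s**2 - 2*s + 4, so s**3 - 5*s**2 + 2*s + 8 = 0, which factors as (s - 4)*(s - 2)*(s + 1) = 0. The curves meet at s = -1, 2, 4.
On [-1, 2], y = s**3 + 12 is on top; that piece has area ∫[-1,2] (s**3 - 5*s**2 + 2*s + 8) ds = 63/4.
On [2, 4], y = 5*s**2 - 2*s + 4 is on top; that piece has area ∫[2,4] (-(s**3 - 5*s**2 + 2*s + 8)) ds = 16/3.
Total enclosed area = 63/4 + 16/3 = 253/12.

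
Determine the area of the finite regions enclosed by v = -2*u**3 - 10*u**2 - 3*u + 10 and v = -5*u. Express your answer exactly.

296/3

Set the curves equal: -2*u**3 - 10*u**2 - 3*u + 10 = -5*u, so -2*u**3 - 10*u**2 + 2*u + 10 = 0, which factors as -2*(u - 1)*(u + 1)*(u + 5) = 0. The curves meet at u = -5, -1, 1.
On [-5, -1], v = -5*u is on top; that piece has area ∫[-5,-1] (-(-2*u**3 - 10*u**2 + 2*u + 10)) du = 256/3.
On [-1, 1], v = -2*u**3 - 10*u**2 - 3*u + 10 is on top; that piece has area ∫[-1,1] (-2*u**3 - 10*u**2 + 2*u + 10) du = 40/3.
Total enclosed area = 256/3 + 40/3 = 296/3.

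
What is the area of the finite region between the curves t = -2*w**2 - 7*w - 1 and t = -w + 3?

Both boundary curves give t as a function of w, so integrate with respect to w. Setting them equal: -2*w**2 - 6*w - 4 = 0, i.e. -2*(w + 1)*(w + 2) = 0, so they meet at w = -2, -1.
For w in [-2, -1], t = -2*w**2 - 7*w - 1 is on the right; area = ∫[-2,-1] (-2*w**2 - 6*w - 4) dw = 1/3.

1/3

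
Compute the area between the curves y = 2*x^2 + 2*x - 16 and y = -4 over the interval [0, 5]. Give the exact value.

The difference (2*x^2 + 2*x - 16) - (-4) = 2*x^2 + 2*x - 12 changes sign at x = 2 inside [0, 5], so split the integral there.
∫[0,2] (2*x^2 + 2*x - 12) dx = -44/3; the area of that piece is 44/3.
∫[2,5] (2*x^2 + 2*x - 12) dx = 63.
Total area = 44/3 + 63 = 233/3.

233/3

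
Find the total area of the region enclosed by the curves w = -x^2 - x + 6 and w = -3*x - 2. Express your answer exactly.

36

Set the curves equal: -x^2 - x + 6 = -3*x - 2, so -x^2 + 2*x + 8 = 0, which factors as -(x - 4)*(x + 2) = 0. The curves meet at x = -2, 4.
On [-2, 4], w = -x^2 - x + 6 is on top; that piece has area ∫[-2,4] (-x^2 + 2*x + 8) dx = 36.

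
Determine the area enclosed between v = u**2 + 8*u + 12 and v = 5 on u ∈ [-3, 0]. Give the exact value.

The difference (u**2 + 8*u + 12) - (5) = u**2 + 8*u + 7 changes sign at u = -1 inside [-3, 0], so split the integral there.
∫[-3,-1] (u**2 + 8*u + 7) du = -28/3; the area of that piece is 28/3.
∫[-1,0] (u**2 + 8*u + 7) du = 10/3.
Total area = 28/3 + 10/3 = 38/3.

38/3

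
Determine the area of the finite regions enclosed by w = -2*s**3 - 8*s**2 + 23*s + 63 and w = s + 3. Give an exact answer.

Set the curves equal: -2*s**3 - 8*s**2 + 23*s + 63 = s + 3, so -2*s**3 - 8*s**2 + 22*s + 60 = 0, which factors as -2*(s - 3)*(s + 2)*(s + 5) = 0. The curves meet at s = -5, -2, 3.
On [-5, -2], w = s + 3 is on top; that piece has area ∫[-5,-2] (-(-2*s**3 - 8*s**2 + 22*s + 60)) ds = 117/2.
On [-2, 3], w = -2*s**3 - 8*s**2 + 23*s + 63 is on top; that piece has area ∫[-2,3] (-2*s**3 - 8*s**2 + 22*s + 60) ds = 1375/6.
Total enclosed area = 117/2 + 1375/6 = 863/3.

863/3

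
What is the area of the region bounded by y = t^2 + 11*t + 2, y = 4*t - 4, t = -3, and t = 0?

61/6

The difference (t^2 + 11*t + 2) - (4*t - 4) = t^2 + 7*t + 6 changes sign at t = -1 inside [-3, 0], so split the integral there.
∫[-3,-1] (t^2 + 7*t + 6) dt = -22/3; the area of that piece is 22/3.
∫[-1,0] (t^2 + 7*t + 6) dt = 17/6.
Total area = 22/3 + 17/6 = 61/6.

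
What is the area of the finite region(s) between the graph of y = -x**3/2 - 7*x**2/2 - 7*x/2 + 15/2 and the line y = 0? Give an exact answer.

The curve meets the x-axis where -x**3/2 - 7*x**2/2 - 7*x/2 + 15/2 = 0, i.e. -(x - 1)*(x + 3)*(x + 5)/2 = 0, at x = -5, -3, 1.
On [-5, -3] the curve lies below the axis; ∫[-5,-3] (-x**3/2 - 7*x**2/2 - 7*x/2 + 15/2) dx = -10/3, giving area 10/3.
On [-3, 1] the curve lies above the axis; ∫[-3,1] (-x**3/2 - 7*x**2/2 - 7*x/2 + 15/2) dx = 64/3, giving area 64/3.
Total area = 10/3 + 64/3 = 74/3.

74/3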